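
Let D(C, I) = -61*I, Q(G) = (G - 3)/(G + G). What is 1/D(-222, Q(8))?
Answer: -16/305 ≈ -0.052459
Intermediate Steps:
Q(G) = (-3 + G)/(2*G) (Q(G) = (-3 + G)/((2*G)) = (-3 + G)*(1/(2*G)) = (-3 + G)/(2*G))
1/D(-222, Q(8)) = 1/(-61*(-3 + 8)/(2*8)) = 1/(-61*5/(2*8)) = 1/(-61*5/16) = 1/(-305/16) = -16/305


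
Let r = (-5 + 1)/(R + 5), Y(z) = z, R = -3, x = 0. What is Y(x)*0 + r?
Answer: -2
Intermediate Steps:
r = -2 (r = (-5 + 1)/(-3 + 5) = -4/2 = -4*½ = -2)
Y(x)*0 + r = 0*0 - 2 = 0 - 2 = -2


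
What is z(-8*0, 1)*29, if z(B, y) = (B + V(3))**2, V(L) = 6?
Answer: 1044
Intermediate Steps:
z(B, y) = (6 + B)**2 (z(B, y) = (B + 6)**2 = (6 + B)**2)
z(-8*0, 1)*29 = (6 - 8*0)**2*29 = (6 + 0)**2*29 = 6**2*29 = 36*29 = 1044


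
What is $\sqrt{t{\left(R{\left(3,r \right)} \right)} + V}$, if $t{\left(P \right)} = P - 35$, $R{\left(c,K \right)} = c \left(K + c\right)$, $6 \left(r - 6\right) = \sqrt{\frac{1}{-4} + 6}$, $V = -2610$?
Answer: $\frac{\sqrt{-10472 + \sqrt{23}}}{2} \approx 51.155 i$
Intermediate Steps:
$r = 6 + \frac{\sqrt{23}}{12}$ ($r = 6 + \frac{\sqrt{\frac{1}{-4} + 6}}{6} = 6 + \frac{\sqrt{- \frac{1}{4} + 6}}{6} = 6 + \frac{\sqrt{\frac{23}{4}}}{6} = 6 + \frac{\frac{1}{2} \sqrt{23}}{6} = 6 + \frac{\sqrt{23}}{12} \approx 6.3997$)
$t{\left(P \right)} = -35 + P$
$\sqrt{t{\left(R{\left(3,r \right)} \right)} + V} = \sqrt{\left(-35 + 3 \left(\left(6 + \frac{\sqrt{23}}{12}\right) + 3\right)\right) - 2610} = \sqrt{\left(-35 + 3 \left(9 + \frac{\sqrt{23}}{12}\right)\right) - 2610} = \sqrt{\left(-35 + \left(27 + \frac{\sqrt{23}}{4}\right)\right) - 2610} = \sqrt{\left(-8 + \frac{\sqrt{23}}{4}\right) - 2610} = \sqrt{-2618 + \frac{\sqrt{23}}{4}}$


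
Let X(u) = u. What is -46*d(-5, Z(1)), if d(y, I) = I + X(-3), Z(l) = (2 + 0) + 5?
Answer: -184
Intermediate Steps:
Z(l) = 7 (Z(l) = 2 + 5 = 7)
d(y, I) = -3 + I (d(y, I) = I - 3 = -3 + I)
-46*d(-5, Z(1)) = -46*(-3 + 7) = -46*4 = -184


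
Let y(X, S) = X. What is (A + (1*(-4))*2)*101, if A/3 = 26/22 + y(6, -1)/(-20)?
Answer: -59489/110 ≈ -540.81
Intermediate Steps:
A = 291/110 (A = 3*(26/22 + 6/(-20)) = 3*(26*(1/22) + 6*(-1/20)) = 3*(13/11 - 3/10) = 3*(97/110) = 291/110 ≈ 2.6455)
(A + (1*(-4))*2)*101 = (291/110 + (1*(-4))*2)*101 = (291/110 - 4*2)*101 = (291/110 - 8)*101 = -589/110*101 = -59489/110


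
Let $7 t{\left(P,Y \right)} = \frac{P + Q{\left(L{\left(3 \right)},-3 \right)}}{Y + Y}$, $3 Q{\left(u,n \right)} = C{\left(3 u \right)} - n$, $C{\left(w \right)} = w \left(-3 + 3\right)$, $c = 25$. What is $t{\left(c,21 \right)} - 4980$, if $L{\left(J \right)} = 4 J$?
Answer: $- \frac{732047}{147} \approx -4979.9$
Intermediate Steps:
$C{\left(w \right)} = 0$ ($C{\left(w \right)} = w 0 = 0$)
$Q{\left(u,n \right)} = - \frac{n}{3}$ ($Q{\left(u,n \right)} = \frac{0 - n}{3} = \frac{\left(-1\right) n}{3} = - \frac{n}{3}$)
$t{\left(P,Y \right)} = \frac{1 + P}{14 Y}$ ($t{\left(P,Y \right)} = \frac{\left(P - -1\right) \frac{1}{Y + Y}}{7} = \frac{\left(P + 1\right) \frac{1}{2 Y}}{7} = \frac{\left(1 + P\right) \frac{1}{2 Y}}{7} = \frac{\frac{1}{2} \frac{1}{Y} \left(1 + P\right)}{7} = \frac{1 + P}{14 Y}$)
$t{\left(c,21 \right)} - 4980 = \frac{1 + 25}{14 \cdot 21} - 4980 = \frac{1}{14} \cdot \frac{1}{21} \cdot 26 - 4980 = \frac{13}{147} - 4980 = - \frac{732047}{147}$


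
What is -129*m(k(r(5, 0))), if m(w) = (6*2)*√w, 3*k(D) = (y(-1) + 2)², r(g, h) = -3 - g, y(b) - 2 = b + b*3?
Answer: 0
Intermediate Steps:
y(b) = 2 + 4*b (y(b) = 2 + (b + b*3) = 2 + (b + 3*b) = 2 + 4*b)
k(D) = 0 (k(D) = ((2 + 4*(-1)) + 2)²/3 = ((2 - 4) + 2)²/3 = (-2 + 2)²/3 = (⅓)*0² = (⅓)*0 = 0)
m(w) = 12*√w
-129*m(k(r(5, 0))) = -1548*√0 = -1548*0 = -129*0 = 0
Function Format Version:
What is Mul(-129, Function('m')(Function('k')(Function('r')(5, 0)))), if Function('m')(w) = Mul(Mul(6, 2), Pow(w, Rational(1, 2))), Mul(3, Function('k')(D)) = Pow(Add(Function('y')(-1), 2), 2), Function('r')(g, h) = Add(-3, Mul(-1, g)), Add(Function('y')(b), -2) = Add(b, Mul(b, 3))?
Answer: 0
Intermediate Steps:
Function('y')(b) = Add(2, Mul(4, b)) (Function('y')(b) = Add(2, Add(b, Mul(b, 3))) = Add(2, Add(b, Mul(3, b))) = Add(2, Mul(4, b)))
Function('k')(D) = 0 (Function('k')(D) = Mul(Rational(1, 3), Pow(Add(Add(2, Mul(4, -1)), 2), 2)) = Mul(Rational(1, 3), Pow(Add(Add(2, -4), 2), 2)) = Mul(Rational(1, 3), Pow(Add(-2, 2), 2)) = Mul(Rational(1, 3), Pow(0, 2)) = Mul(Rational(1, 3), 0) = 0)
Function('m')(w) = Mul(12, Pow(w, Rational(1, 2)))
Mul(-129, Function('m')(Function('k')(Function('r')(5, 0)))) = Mul(-129, Mul(12, Pow(0, Rational(1, 2)))) = Mul(-129, Mul(12, 0)) = Mul(-129, 0) = 0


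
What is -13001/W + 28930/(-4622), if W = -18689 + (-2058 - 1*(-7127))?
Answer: -166967989/31475820 ≈ -5.3046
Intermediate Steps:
W = -13620 (W = -18689 + (-2058 + 7127) = -18689 + 5069 = -13620)
-13001/W + 28930/(-4622) = -13001/(-13620) + 28930/(-4622) = -13001*(-1/13620) + 28930*(-1/4622) = 13001/13620 - 14465/2311 = -166967989/31475820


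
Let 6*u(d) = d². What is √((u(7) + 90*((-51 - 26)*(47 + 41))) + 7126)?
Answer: I*√21697410/6 ≈ 776.34*I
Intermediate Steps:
u(d) = d²/6
√((u(7) + 90*((-51 - 26)*(47 + 41))) + 7126) = √(((⅙)*7² + 90*((-51 - 26)*(47 + 41))) + 7126) = √(((⅙)*49 + 90*(-77*88)) + 7126) = √((49/6 + 90*(-6776)) + 7126) = √((49/6 - 609840) + 7126) = √(-3658991/6 + 7126) = √(-3616235/6) = I*√21697410/6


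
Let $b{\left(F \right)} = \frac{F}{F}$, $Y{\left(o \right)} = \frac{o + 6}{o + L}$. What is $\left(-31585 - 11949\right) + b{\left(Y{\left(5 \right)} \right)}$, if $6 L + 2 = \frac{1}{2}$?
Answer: $-43533$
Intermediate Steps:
$L = - \frac{1}{4}$ ($L = - \frac{1}{3} + \frac{1}{6 \cdot 2} = - \frac{1}{3} + \frac{1}{6} \cdot \frac{1}{2} = - \frac{1}{3} + \frac{1}{12} = - \frac{1}{4} \approx -0.25$)
$Y{\left(o \right)} = \frac{6 + o}{- \frac{1}{4} + o}$ ($Y{\left(o \right)} = \frac{o + 6}{o - \frac{1}{4}} = \frac{6 + o}{- \frac{1}{4} + o}$)
$b{\left(F \right)} = 1$
$\left(-31585 - 11949\right) + b{\left(Y{\left(5 \right)} \right)} = \left(-31585 - 11949\right) + 1 = -43534 + 1 = -43533$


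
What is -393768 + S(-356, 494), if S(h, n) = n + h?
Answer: -393630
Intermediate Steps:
S(h, n) = h + n
-393768 + S(-356, 494) = -393768 + (-356 + 494) = -393768 + 138 = -393630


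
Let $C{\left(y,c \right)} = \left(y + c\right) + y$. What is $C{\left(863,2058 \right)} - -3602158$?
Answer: $3605942$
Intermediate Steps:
$C{\left(y,c \right)} = c + 2 y$ ($C{\left(y,c \right)} = \left(c + y\right) + y = c + 2 y$)
$C{\left(863,2058 \right)} - -3602158 = \left(2058 + 2 \cdot 863\right) - -3602158 = \left(2058 + 1726\right) + 3602158 = 3784 + 3602158 = 3605942$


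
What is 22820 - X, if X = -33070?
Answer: 55890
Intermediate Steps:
22820 - X = 22820 - 1*(-33070) = 22820 + 33070 = 55890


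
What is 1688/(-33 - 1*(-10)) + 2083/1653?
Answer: -2742355/38019 ≈ -72.131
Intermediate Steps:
1688/(-33 - 1*(-10)) + 2083/1653 = 1688/(-33 + 10) + 2083*(1/1653) = 1688/(-23) + 2083/1653 = 1688*(-1/23) + 2083/1653 = -1688/23 + 2083/1653 = -2742355/38019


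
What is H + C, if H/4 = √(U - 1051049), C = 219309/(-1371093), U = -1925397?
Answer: -73103/457031 + 4*I*√2976446 ≈ -0.15995 + 6901.0*I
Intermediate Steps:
C = -73103/457031 (C = 219309*(-1/1371093) = -73103/457031 ≈ -0.15995)
H = 4*I*√2976446 (H = 4*√(-1925397 - 1051049) = 4*√(-2976446) = 4*(I*√2976446) = 4*I*√2976446 ≈ 6901.0*I)
H + C = 4*I*√2976446 - 73103/457031 = -73103/457031 + 4*I*√2976446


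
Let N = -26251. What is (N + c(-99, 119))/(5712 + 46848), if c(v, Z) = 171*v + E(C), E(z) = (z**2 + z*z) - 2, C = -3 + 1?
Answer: -21587/26280 ≈ -0.82142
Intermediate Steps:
C = -2
E(z) = -2 + 2*z**2 (E(z) = (z**2 + z**2) - 2 = 2*z**2 - 2 = -2 + 2*z**2)
c(v, Z) = 6 + 171*v (c(v, Z) = 171*v + (-2 + 2*(-2)**2) = 171*v + (-2 + 2*4) = 171*v + (-2 + 8) = 171*v + 6 = 6 + 171*v)
(N + c(-99, 119))/(5712 + 46848) = (-26251 + (6 + 171*(-99)))/(5712 + 46848) = (-26251 + (6 - 16929))/52560 = (-26251 - 16923)*(1/52560) = -43174*1/52560 = -21587/26280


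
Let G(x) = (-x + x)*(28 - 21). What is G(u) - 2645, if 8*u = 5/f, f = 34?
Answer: -2645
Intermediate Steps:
u = 5/272 (u = (5/34)/8 = (5*(1/34))/8 = (⅛)*(5/34) = 5/272 ≈ 0.018382)
G(x) = 0 (G(x) = 0*7 = 0)
G(u) - 2645 = 0 - 2645 = -2645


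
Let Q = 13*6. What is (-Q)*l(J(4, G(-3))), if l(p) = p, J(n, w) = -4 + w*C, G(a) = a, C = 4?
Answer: 1248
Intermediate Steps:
J(n, w) = -4 + 4*w (J(n, w) = -4 + w*4 = -4 + 4*w)
Q = 78
(-Q)*l(J(4, G(-3))) = (-1*78)*(-4 + 4*(-3)) = -78*(-4 - 12) = -78*(-16) = 1248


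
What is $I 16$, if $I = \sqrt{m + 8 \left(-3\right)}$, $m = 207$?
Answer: $16 \sqrt{183} \approx 216.44$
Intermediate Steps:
$I = \sqrt{183}$ ($I = \sqrt{207 + 8 \left(-3\right)} = \sqrt{207 - 24} = \sqrt{183} \approx 13.528$)
$I 16 = \sqrt{183} \cdot 16 = 16 \sqrt{183}$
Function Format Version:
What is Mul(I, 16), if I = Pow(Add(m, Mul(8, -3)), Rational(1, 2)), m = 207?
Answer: Mul(16, Pow(183, Rational(1, 2))) ≈ 216.44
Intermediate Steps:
I = Pow(183, Rational(1, 2)) (I = Pow(Add(207, Mul(8, -3)), Rational(1, 2)) = Pow(Add(207, -24), Rational(1, 2)) = Pow(183, Rational(1, 2)) ≈ 13.528)
Mul(I, 16) = Mul(Pow(183, Rational(1, 2)), 16) = Mul(16, Pow(183, Rational(1, 2)))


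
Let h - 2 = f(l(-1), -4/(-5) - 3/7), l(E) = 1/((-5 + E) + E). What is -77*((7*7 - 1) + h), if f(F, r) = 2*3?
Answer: -4312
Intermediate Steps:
l(E) = 1/(-5 + 2*E)
f(F, r) = 6
h = 8 (h = 2 + 6 = 8)
-77*((7*7 - 1) + h) = -77*((7*7 - 1) + 8) = -77*((49 - 1) + 8) = -77*(48 + 8) = -77*56 = -4312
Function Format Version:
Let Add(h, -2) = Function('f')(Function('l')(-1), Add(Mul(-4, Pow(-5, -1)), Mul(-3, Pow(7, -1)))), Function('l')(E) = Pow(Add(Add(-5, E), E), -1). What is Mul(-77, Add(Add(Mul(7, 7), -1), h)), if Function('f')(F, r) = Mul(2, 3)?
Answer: -4312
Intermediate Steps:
Function('l')(E) = Pow(Add(-5, Mul(2, E)), -1)
Function('f')(F, r) = 6
h = 8 (h = Add(2, 6) = 8)
Mul(-77, Add(Add(Mul(7, 7), -1), h)) = Mul(-77, Add(Add(Mul(7, 7), -1), 8)) = Mul(-77, Add(Add(49, -1), 8)) = Mul(-77, Add(48, 8)) = Mul(-77, 56) = -4312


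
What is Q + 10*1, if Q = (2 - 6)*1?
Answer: 6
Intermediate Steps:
Q = -4 (Q = -4*1 = -4)
Q + 10*1 = -4 + 10*1 = -4 + 10 = 6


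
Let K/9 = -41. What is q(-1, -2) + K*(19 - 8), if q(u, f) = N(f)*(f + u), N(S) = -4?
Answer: -4047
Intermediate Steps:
K = -369 (K = 9*(-41) = -369)
q(u, f) = -4*f - 4*u (q(u, f) = -4*(f + u) = -4*f - 4*u)
q(-1, -2) + K*(19 - 8) = (-4*(-2) - 4*(-1)) - 369*(19 - 8) = (8 + 4) - 369*11 = 12 - 4059 = -4047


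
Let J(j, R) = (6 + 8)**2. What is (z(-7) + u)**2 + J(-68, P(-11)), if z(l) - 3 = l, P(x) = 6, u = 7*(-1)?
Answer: 317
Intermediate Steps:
u = -7
z(l) = 3 + l
J(j, R) = 196 (J(j, R) = 14**2 = 196)
(z(-7) + u)**2 + J(-68, P(-11)) = ((3 - 7) - 7)**2 + 196 = (-4 - 7)**2 + 196 = (-11)**2 + 196 = 121 + 196 = 317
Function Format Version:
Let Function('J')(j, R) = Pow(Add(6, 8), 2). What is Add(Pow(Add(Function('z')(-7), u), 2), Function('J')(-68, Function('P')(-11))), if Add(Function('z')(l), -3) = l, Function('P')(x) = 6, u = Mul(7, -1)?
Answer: 317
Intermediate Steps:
u = -7
Function('z')(l) = Add(3, l)
Function('J')(j, R) = 196 (Function('J')(j, R) = Pow(14, 2) = 196)
Add(Pow(Add(Function('z')(-7), u), 2), Function('J')(-68, Function('P')(-11))) = Add(Pow(Add(Add(3, -7), -7), 2), 196) = Add(Pow(Add(-4, -7), 2), 196) = Add(Pow(-11, 2), 196) = Add(121, 196) = 317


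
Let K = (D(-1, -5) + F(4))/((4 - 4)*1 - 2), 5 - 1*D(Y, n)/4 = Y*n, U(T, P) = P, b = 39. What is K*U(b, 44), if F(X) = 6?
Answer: -132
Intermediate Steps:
D(Y, n) = 20 - 4*Y*n
K = -3 (K = ((20 - 4*(-1)*(-5)) + 6)/((4 - 4)*1 - 2) = ((20 - 20) + 6)/(0*1 - 2) = (0 + 6)/(0 - 2) = 6/(-2) = 6*(-½) = -3)
K*U(b, 44) = -3*44 = -132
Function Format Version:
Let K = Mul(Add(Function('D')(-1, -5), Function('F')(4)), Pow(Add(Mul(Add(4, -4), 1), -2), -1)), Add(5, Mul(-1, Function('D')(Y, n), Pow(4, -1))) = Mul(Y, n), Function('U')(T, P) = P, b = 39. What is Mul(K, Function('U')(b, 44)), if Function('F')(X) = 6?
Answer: -132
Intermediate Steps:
Function('D')(Y, n) = Add(20, Mul(-4, Y, n)) (Function('D')(Y, n) = Add(20, Mul(-4, Mul(Y, n))) = Add(20, Mul(-4, Y, n)))
K = -3 (K = Mul(Add(Add(20, Mul(-4, -1, -5)), 6), Pow(Add(Mul(Add(4, -4), 1), -2), -1)) = Mul(Add(Add(20, -20), 6), Pow(Add(Mul(0, 1), -2), -1)) = Mul(Add(0, 6), Pow(Add(0, -2), -1)) = Mul(6, Pow(-2, -1)) = Mul(6, Rational(-1, 2)) = -3)
Mul(K, Function('U')(b, 44)) = Mul(-3, 44) = -132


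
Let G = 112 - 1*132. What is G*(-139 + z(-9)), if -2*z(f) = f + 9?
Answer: 2780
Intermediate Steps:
G = -20 (G = 112 - 132 = -20)
z(f) = -9/2 - f/2 (z(f) = -(f + 9)/2 = -(9 + f)/2 = -9/2 - f/2)
G*(-139 + z(-9)) = -20*(-139 + (-9/2 - ½*(-9))) = -20*(-139 + (-9/2 + 9/2)) = -20*(-139 + 0) = -20*(-139) = 2780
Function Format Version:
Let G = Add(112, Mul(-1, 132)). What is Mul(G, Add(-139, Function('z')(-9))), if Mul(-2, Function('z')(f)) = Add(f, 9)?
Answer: 2780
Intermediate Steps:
G = -20 (G = Add(112, -132) = -20)
Function('z')(f) = Add(Rational(-9, 2), Mul(Rational(-1, 2), f)) (Function('z')(f) = Mul(Rational(-1, 2), Add(f, 9)) = Mul(Rational(-1, 2), Add(9, f)) = Add(Rational(-9, 2), Mul(Rational(-1, 2), f)))
Mul(G, Add(-139, Function('z')(-9))) = Mul(-20, Add(-139, Add(Rational(-9, 2), Mul(Rational(-1, 2), -9)))) = Mul(-20, Add(-139, Add(Rational(-9, 2), Rational(9, 2)))) = Mul(-20, Add(-139, 0)) = Mul(-20, -139) = 2780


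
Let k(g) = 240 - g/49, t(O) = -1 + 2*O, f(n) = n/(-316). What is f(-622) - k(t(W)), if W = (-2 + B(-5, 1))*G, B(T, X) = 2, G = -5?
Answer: -1842999/7742 ≈ -238.05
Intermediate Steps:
f(n) = -n/316 (f(n) = n*(-1/316) = -n/316)
W = 0 (W = (-2 + 2)*(-5) = 0*(-5) = 0)
k(g) = 240 - g/49
f(-622) - k(t(W)) = -1/316*(-622) - (240 - (-1 + 2*0)/49) = 311/158 - (240 - (-1 + 0)/49) = 311/158 - (240 - 1/49*(-1)) = 311/158 - (240 + 1/49) = 311/158 - 1*11761/49 = 311/158 - 11761/49 = -1842999/7742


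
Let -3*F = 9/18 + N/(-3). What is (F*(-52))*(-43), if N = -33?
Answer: -25714/3 ≈ -8571.3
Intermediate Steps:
F = -23/6 (F = -(9/18 - 33/(-3))/3 = -(9*(1/18) - 33*(-1/3))/3 = -(1/2 + 11)/3 = -1/3*23/2 = -23/6 ≈ -3.8333)
(F*(-52))*(-43) = -23/6*(-52)*(-43) = (598/3)*(-43) = -25714/3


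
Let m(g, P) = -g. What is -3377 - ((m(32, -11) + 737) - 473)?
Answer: -3609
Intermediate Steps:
-3377 - ((m(32, -11) + 737) - 473) = -3377 - ((-1*32 + 737) - 473) = -3377 - ((-32 + 737) - 473) = -3377 - (705 - 473) = -3377 - 1*232 = -3377 - 232 = -3609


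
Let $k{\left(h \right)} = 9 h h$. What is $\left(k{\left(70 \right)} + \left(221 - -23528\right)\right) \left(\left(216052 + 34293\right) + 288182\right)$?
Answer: $36538518423$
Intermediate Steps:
$k{\left(h \right)} = 9 h^{2}$
$\left(k{\left(70 \right)} + \left(221 - -23528\right)\right) \left(\left(216052 + 34293\right) + 288182\right) = \left(9 \cdot 70^{2} + \left(221 - -23528\right)\right) \left(\left(216052 + 34293\right) + 288182\right) = \left(9 \cdot 4900 + \left(221 + 23528\right)\right) \left(250345 + 288182\right) = \left(44100 + 23749\right) 538527 = 67849 \cdot 538527 = 36538518423$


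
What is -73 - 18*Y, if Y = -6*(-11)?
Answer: -1261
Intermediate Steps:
Y = 66
-73 - 18*Y = -73 - 18*66 = -73 - 1188 = -1261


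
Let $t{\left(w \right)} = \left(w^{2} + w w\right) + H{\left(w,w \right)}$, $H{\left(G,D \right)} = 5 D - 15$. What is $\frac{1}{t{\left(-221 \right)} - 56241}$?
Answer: $\frac{1}{40321} \approx 2.4801 \cdot 10^{-5}$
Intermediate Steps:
$H{\left(G,D \right)} = -15 + 5 D$
$t{\left(w \right)} = -15 + 2 w^{2} + 5 w$ ($t{\left(w \right)} = \left(w^{2} + w w\right) + \left(-15 + 5 w\right) = \left(w^{2} + w^{2}\right) + \left(-15 + 5 w\right) = 2 w^{2} + \left(-15 + 5 w\right) = -15 + 2 w^{2} + 5 w$)
$\frac{1}{t{\left(-221 \right)} - 56241} = \frac{1}{\left(-15 + 2 \left(-221\right)^{2} + 5 \left(-221\right)\right) - 56241} = \frac{1}{\left(-15 + 2 \cdot 48841 - 1105\right) - 56241} = \frac{1}{\left(-15 + 97682 - 1105\right) - 56241} = \frac{1}{96562 - 56241} = \frac{1}{40321}$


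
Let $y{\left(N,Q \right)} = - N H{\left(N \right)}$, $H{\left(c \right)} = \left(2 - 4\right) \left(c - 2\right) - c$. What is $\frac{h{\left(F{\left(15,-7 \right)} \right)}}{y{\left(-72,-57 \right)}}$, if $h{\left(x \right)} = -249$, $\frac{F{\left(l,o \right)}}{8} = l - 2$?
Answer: $- \frac{83}{5280} \approx -0.01572$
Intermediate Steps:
$F{\left(l,o \right)} = -16 + 8 l$ ($F{\left(l,o \right)} = 8 \left(l - 2\right) = 8 \left(-2 + l\right) = -16 + 8 l$)
$H{\left(c \right)} = 4 - 3 c$ ($H{\left(c \right)} = - 2 \left(-2 + c\right) - c = \left(4 - 2 c\right) - c = 4 - 3 c$)
$y{\left(N,Q \right)} = - N \left(4 - 3 N\right)$
$\frac{h{\left(F{\left(15,-7 \right)} \right)}}{y{\left(-72,-57 \right)}} = - \frac{249}{\left(-72\right) \left(-4 + 3 \left(-72\right)\right)} = - \frac{249}{\left(-72\right) \left(-4 - 216\right)} = - \frac{249}{\left(-72\right) \left(-220\right)} = - \frac{249}{15840} = \left(-249\right) \frac{1}{15840} = - \frac{83}{5280}$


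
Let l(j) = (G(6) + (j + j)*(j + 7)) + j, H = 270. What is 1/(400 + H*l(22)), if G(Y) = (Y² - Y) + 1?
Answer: 1/359230 ≈ 2.7837e-6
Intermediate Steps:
G(Y) = 1 + Y² - Y
l(j) = 31 + j + 2*j*(7 + j) (l(j) = ((1 + 6² - 1*6) + (j + j)*(j + 7)) + j = ((1 + 36 - 6) + (2*j)*(7 + j)) + j = (31 + 2*j*(7 + j)) + j = 31 + j + 2*j*(7 + j))
1/(400 + H*l(22)) = 1/(400 + 270*(31 + 2*22² + 15*22)) = 1/(400 + 270*(31 + 2*484 + 330)) = 1/(400 + 270*(31 + 968 + 330)) = 1/(400 + 270*1329) = 1/(400 + 358830) = 1/359230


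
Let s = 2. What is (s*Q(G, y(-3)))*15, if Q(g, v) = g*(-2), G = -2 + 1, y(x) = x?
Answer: 60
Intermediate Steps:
G = -1
Q(g, v) = -2*g
(s*Q(G, y(-3)))*15 = (2*(-2*(-1)))*15 = (2*2)*15 = 4*15 = 60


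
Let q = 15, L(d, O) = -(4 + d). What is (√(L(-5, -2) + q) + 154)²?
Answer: 24964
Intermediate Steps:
L(d, O) = -4 - d
(√(L(-5, -2) + q) + 154)² = (√((-4 - 1*(-5)) + 15) + 154)² = (√((-4 + 5) + 15) + 154)² = (√(1 + 15) + 154)² = (√16 + 154)² = (4 + 154)² = 158² = 24964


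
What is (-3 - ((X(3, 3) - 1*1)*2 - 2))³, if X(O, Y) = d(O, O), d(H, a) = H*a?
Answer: -4913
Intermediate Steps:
X(O, Y) = O² (X(O, Y) = O*O = O²)
(-3 - ((X(3, 3) - 1*1)*2 - 2))³ = (-3 - ((3² - 1*1)*2 - 2))³ = (-3 - ((9 - 1)*2 - 2))³ = (-3 - (8*2 - 2))³ = (-3 - (16 - 2))³ = (-3 - 1*14)³ = (-3 - 14)³ = (-17)³ = -4913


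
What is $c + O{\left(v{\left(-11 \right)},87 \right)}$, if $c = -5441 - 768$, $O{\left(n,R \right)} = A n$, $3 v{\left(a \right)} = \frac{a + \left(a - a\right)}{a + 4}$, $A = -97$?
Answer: $- \frac{131456}{21} \approx -6259.8$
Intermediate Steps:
$v{\left(a \right)} = \frac{a}{3 \left(4 + a\right)}$ ($v{\left(a \right)} = \frac{\left(a + \left(a - a\right)\right) \frac{1}{a + 4}}{3} = \frac{\left(a + 0\right) \frac{1}{4 + a}}{3} = \frac{a \frac{1}{4 + a}}{3} = \frac{a}{3 \left(4 + a\right)}$)
$O{\left(n,R \right)} = - 97 n$
$c = -6209$ ($c = -5441 - 768 = -6209$)
$c + O{\left(v{\left(-11 \right)},87 \right)} = -6209 - 97 \cdot \frac{1}{3} \left(-11\right) \frac{1}{4 - 11} = -6209 - 97 \cdot \frac{1}{3} \left(-11\right) \frac{1}{-7} = -6209 - 97 \cdot \frac{1}{3} \left(-11\right) \left(- \frac{1}{7}\right) = -6209 - \frac{1067}{21} = - \frac{131456}{21}$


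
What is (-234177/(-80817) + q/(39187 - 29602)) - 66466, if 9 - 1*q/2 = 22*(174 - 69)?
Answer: -5720527524851/86070105 ≈ -66464.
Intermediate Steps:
q = -4602 (q = 18 - 44*(174 - 69) = 18 - 44*105 = 18 - 2*2310 = 18 - 4620 = -4602)
(-234177/(-80817) + q/(39187 - 29602)) - 66466 = (-234177/(-80817) - 4602/(39187 - 29602)) - 66466 = (-234177*(-1/80817) - 4602/9585) - 66466 = (78059/26939 - 4602*1/9585) - 66466 = (78059/26939 - 1534/3195) - 66466 = 208074079/86070105 - 66466 = -5720527524851/86070105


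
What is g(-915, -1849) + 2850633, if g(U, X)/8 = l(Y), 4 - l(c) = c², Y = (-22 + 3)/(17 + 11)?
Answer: 279364809/98 ≈ 2.8507e+6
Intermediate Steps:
Y = -19/28 ≈ -0.67857
l(c) = 4 - c²
g(U, X) = 2775/98 (g(U, X) = 8*(4 - (-19/28)²) = 8*(4 - 1*361/784) = 8*(4 - 361/784) = 8*(2775/784) = 2775/98)
g(-915, -1849) + 2850633 = 2775/98 + 2850633 = 279364809/98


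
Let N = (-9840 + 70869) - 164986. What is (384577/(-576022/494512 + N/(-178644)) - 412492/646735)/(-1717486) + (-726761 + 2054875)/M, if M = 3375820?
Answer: 938377925245960681885501857/1206821408683015025861942030 ≈ 0.77756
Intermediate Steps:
N = -103957 (N = 61029 - 164986 = -103957)
(384577/(-576022/494512 + N/(-178644)) - 412492/646735)/(-1717486) + (-726761 + 2054875)/M = (384577/(-576022/494512 - 103957/(-178644)) - 412492/646735)/(-1717486) + (-726761 + 2054875)/3375820 = (384577/(-576022*1/494512 - 103957*(-1/178644)) - 412492*1/646735)*(-1/1717486) + 1328114*(1/3375820) = (384577/(-288011/247256 + 103957/178644) - 412492/646735)*(-1/1717486) + 664057/1687910 = (384577/(-6436861273/11042700216) - 412492/646735)*(-1/1717486) + 664057/1687910 = (384577*(-11042700216/6436861273) - 412492/646735)*(-1/1717486) + 664057/1687910 = (-4246768520968632/6436861273 - 412492/646735)*(-1/1717486) + 664057/1687910 = -2746536494562428438836/4162943475393655*(-1/1717486) + 664057/1687910 = 1373268247281214219418/3574898568889973475665 + 664057/1687910 = 938377925245960681885501857/1206821408683015025861942030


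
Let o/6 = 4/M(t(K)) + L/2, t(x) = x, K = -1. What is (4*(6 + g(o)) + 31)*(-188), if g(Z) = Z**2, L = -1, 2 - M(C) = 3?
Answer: -558548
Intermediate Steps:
M(C) = -1 (M(C) = 2 - 1*3 = 2 - 3 = -1)
o = -27 (o = 6*(4/(-1) - 1/2) = 6*(4*(-1) - 1*1/2) = 6*(-4 - 1/2) = 6*(-9/2) = -27)
(4*(6 + g(o)) + 31)*(-188) = (4*(6 + (-27)**2) + 31)*(-188) = (4*(6 + 729) + 31)*(-188) = (4*735 + 31)*(-188) = (2940 + 31)*(-188) = 2971*(-188) = -558548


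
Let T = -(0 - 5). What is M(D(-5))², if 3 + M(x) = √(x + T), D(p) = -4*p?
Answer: 4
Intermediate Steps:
T = 5 (T = -1*(-5) = 5)
M(x) = -3 + √(5 + x) (M(x) = -3 + √(x + 5) = -3 + √(5 + x))
M(D(-5))² = (-3 + √(5 - 4*(-5)))² = (-3 + √(5 + 20))² = (-3 + √25)² = (-3 + 5)² = 2² = 4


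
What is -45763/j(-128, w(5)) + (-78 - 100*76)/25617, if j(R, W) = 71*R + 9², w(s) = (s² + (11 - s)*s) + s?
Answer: 1103155025/230732319 ≈ 4.7811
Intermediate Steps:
w(s) = s + s² + s*(11 - s) (w(s) = (s² + s*(11 - s)) + s = s + s² + s*(11 - s))
j(R, W) = 81 + 71*R (j(R, W) = 71*R + 81 = 81 + 71*R)
-45763/j(-128, w(5)) + (-78 - 100*76)/25617 = -45763/(81 + 71*(-128)) + (-78 - 100*76)/25617 = -45763/(81 - 9088) + (-78 - 7600)*(1/25617) = -45763/(-9007) - 7678*1/25617 = -45763*(-1/9007) - 7678/25617 = 45763/9007 - 7678/25617 = 1103155025/230732319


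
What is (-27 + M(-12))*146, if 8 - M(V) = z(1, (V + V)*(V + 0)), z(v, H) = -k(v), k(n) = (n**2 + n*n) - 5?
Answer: -3212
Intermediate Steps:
k(n) = -5 + 2*n**2 (k(n) = (n**2 + n**2) - 5 = 2*n**2 - 5 = -5 + 2*n**2)
z(v, H) = 5 - 2*v**2 (z(v, H) = -(-5 + 2*v**2) = 5 - 2*v**2)
M(V) = 5 (M(V) = 8 - (5 - 2*1**2) = 8 - (5 - 2*1) = 8 - (5 - 2) = 8 - 1*3 = 8 - 3 = 5)
(-27 + M(-12))*146 = (-27 + 5)*146 = -22*146 = -3212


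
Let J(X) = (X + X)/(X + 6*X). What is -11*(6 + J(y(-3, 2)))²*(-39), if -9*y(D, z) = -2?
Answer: 830544/49 ≈ 16950.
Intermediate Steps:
y(D, z) = 2/9 (y(D, z) = -⅑*(-2) = 2/9)
J(X) = 2/7 (J(X) = (2*X)/((7*X)) = (2*X)*(1/(7*X)) = 2/7)
-11*(6 + J(y(-3, 2)))²*(-39) = -11*(6 + 2/7)²*(-39) = -11*(44/7)²*(-39) = -11*1936/49*(-39) = -21296/49*(-39) = 830544/49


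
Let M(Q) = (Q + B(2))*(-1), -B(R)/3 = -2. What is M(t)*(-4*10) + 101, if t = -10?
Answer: -59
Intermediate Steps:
B(R) = 6 (B(R) = -3*(-2) = 6)
M(Q) = -6 - Q (M(Q) = (Q + 6)*(-1) = (6 + Q)*(-1) = -6 - Q)
M(t)*(-4*10) + 101 = (-6 - 1*(-10))*(-4*10) + 101 = (-6 + 10)*(-40) + 101 = 4*(-40) + 101 = -160 + 101 = -59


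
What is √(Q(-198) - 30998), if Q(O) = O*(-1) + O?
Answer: I*√30998 ≈ 176.06*I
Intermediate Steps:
Q(O) = 0 (Q(O) = -O + O = 0)
√(Q(-198) - 30998) = √(0 - 30998) = √(-30998) = I*√30998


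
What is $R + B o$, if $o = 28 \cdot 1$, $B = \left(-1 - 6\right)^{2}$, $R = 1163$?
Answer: $2535$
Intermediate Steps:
$B = 49$ ($B = \left(-7\right)^{2} = 49$)
$o = 28$
$R + B o = 1163 + 49 \cdot 28 = 1163 + 1372 = 2535$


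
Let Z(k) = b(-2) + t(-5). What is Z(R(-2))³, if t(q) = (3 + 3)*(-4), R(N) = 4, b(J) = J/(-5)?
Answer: -1643032/125 ≈ -13144.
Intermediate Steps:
b(J) = -J/5 (b(J) = J*(-⅕) = -J/5)
t(q) = -24 (t(q) = 6*(-4) = -24)
Z(k) = -118/5 (Z(k) = -⅕*(-2) - 24 = ⅖ - 24 = -118/5)
Z(R(-2))³ = (-118/5)³ = -1643032/125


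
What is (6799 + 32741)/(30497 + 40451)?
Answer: 9885/17737 ≈ 0.55731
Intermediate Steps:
(6799 + 32741)/(30497 + 40451) = 39540/70948 = 39540*(1/70948) = 9885/17737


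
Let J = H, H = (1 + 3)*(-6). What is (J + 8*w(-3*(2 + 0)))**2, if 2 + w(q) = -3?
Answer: 4096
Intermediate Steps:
w(q) = -5 (w(q) = -2 - 3 = -5)
H = -24 (H = 4*(-6) = -24)
J = -24
(J + 8*w(-3*(2 + 0)))**2 = (-24 + 8*(-5))**2 = (-24 - 40)**2 = (-64)**2 = 4096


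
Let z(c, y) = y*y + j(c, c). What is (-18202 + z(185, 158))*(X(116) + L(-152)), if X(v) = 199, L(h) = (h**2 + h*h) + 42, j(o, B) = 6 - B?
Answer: 305773767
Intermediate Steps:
z(c, y) = 6 + y**2 - c (z(c, y) = y*y + (6 - c) = y**2 + (6 - c) = 6 + y**2 - c)
L(h) = 42 + 2*h**2 (L(h) = (h**2 + h**2) + 42 = 2*h**2 + 42 = 42 + 2*h**2)
(-18202 + z(185, 158))*(X(116) + L(-152)) = (-18202 + (6 + 158**2 - 1*185))*(199 + (42 + 2*(-152)**2)) = (-18202 + (6 + 24964 - 185))*(199 + (42 + 2*23104)) = (-18202 + 24785)*(199 + (42 + 46208)) = 6583*(199 + 46250) = 6583*46449 = 305773767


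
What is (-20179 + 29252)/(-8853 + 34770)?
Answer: 9073/25917 ≈ 0.35008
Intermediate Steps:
(-20179 + 29252)/(-8853 + 34770) = 9073/25917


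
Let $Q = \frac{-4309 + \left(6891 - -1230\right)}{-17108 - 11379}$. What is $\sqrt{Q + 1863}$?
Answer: $\frac{\sqrt{1511732989403}}{28487} \approx 43.161$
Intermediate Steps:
$Q = - \frac{3812}{28487}$ ($Q = \frac{-4309 + \left(6891 + 1230\right)}{-28487} = \left(-4309 + 8121\right) \left(- \frac{1}{28487}\right) = 3812 \left(- \frac{1}{28487}\right) = - \frac{3812}{28487} \approx -0.13382$)
$\sqrt{Q + 1863} = \sqrt{- \frac{3812}{28487} + 1863} = \sqrt{\frac{53067469}{28487}} = \frac{\sqrt{1511732989403}}{28487}$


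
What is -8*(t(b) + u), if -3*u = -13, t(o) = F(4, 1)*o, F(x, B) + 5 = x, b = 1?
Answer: -80/3 ≈ -26.667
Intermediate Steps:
F(x, B) = -5 + x
t(o) = -o (t(o) = (-5 + 4)*o = -o)
u = 13/3 (u = -⅓*(-13) = 13/3 ≈ 4.3333)
-8*(t(b) + u) = -8*(-1*1 + 13/3) = -8*(-1 + 13/3) = -8*10/3 = -80/3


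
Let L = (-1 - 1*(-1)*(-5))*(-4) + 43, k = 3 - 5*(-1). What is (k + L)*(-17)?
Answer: -1275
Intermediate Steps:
k = 8 (k = 3 + 5 = 8)
L = 67 (L = (-1 + 1*(-5))*(-4) + 43 = (-1 - 5)*(-4) + 43 = -6*(-4) + 43 = 24 + 43 = 67)
(k + L)*(-17) = (8 + 67)*(-17) = 75*(-17) = -1275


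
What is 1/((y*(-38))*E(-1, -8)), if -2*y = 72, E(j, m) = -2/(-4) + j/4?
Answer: 1/342 ≈ 0.0029240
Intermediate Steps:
E(j, m) = ½ + j/4 (E(j, m) = -2*(-¼) + j*(¼) = ½ + j/4)
y = -36 (y = -½*72 = -36)
1/((y*(-38))*E(-1, -8)) = 1/((-36*(-38))*(½ + (¼)*(-1))) = 1/(1368*(½ - ¼)) = 1/(1368*(¼)) = 1/342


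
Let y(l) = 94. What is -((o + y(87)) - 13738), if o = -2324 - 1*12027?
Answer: 27995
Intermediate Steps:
o = -14351 (o = -2324 - 12027 = -14351)
-((o + y(87)) - 13738) = -((-14351 + 94) - 13738) = -(-14257 - 13738) = -1*(-27995) = 27995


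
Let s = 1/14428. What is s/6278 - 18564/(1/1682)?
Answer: -2828296891597631/90578984 ≈ -3.1225e+7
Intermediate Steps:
s = 1/14428 ≈ 6.9310e-5
s/6278 - 18564/(1/1682) = (1/14428)/6278 - 18564/(1/1682) = (1/14428)*(1/6278) - 18564/1/1682 = 1/90578984 - 18564*1682 = 1/90578984 - 31224648 = -2828296891597631/90578984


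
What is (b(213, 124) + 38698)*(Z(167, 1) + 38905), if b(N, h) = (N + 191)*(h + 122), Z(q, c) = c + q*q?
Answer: 9223187190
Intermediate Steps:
Z(q, c) = c + q²
b(N, h) = (122 + h)*(191 + N) (b(N, h) = (191 + N)*(122 + h) = (122 + h)*(191 + N))
(b(213, 124) + 38698)*(Z(167, 1) + 38905) = ((23302 + 122*213 + 191*124 + 213*124) + 38698)*((1 + 167²) + 38905) = ((23302 + 25986 + 23684 + 26412) + 38698)*((1 + 27889) + 38905) = (99384 + 38698)*(27890 + 38905) = 138082*66795 = 9223187190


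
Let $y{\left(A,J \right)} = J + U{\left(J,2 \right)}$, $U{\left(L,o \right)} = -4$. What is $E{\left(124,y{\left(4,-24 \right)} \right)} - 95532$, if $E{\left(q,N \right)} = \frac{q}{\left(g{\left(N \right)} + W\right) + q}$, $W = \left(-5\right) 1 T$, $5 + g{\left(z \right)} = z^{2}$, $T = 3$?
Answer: $- \frac{21208073}{222} \approx -95532.0$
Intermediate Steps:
$g{\left(z \right)} = -5 + z^{2}$
$W = -15$ ($W = \left(-5\right) 1 \cdot 3 = \left(-5\right) 3 = -15$)
$y{\left(A,J \right)} = -4 + J$ ($y{\left(A,J \right)} = J - 4 = -4 + J$)
$E{\left(q,N \right)} = \frac{q}{-20 + q + N^{2}}$ ($E{\left(q,N \right)} = \frac{q}{\left(\left(-5 + N^{2}\right) - 15\right) + q} = \frac{q}{\left(-20 + N^{2}\right) + q} = \frac{q}{-20 + q + N^{2}}$)
$E{\left(124,y{\left(4,-24 \right)} \right)} - 95532 = \frac{124}{-20 + 124 + \left(-4 - 24\right)^{2}} - 95532 = \frac{124}{-20 + 124 + \left(-28\right)^{2}} - 95532 = \frac{124}{-20 + 124 + 784} - 95532 = \frac{124}{888} - 95532 = 124 \cdot \frac{1}{888} - 95532 = \frac{31}{222} - 95532 = - \frac{21208073}{222}$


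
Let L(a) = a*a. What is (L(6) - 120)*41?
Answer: -3444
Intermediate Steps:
L(a) = a**2
(L(6) - 120)*41 = (6**2 - 120)*41 = (36 - 120)*41 = -84*41 = -3444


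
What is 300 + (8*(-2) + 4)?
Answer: 288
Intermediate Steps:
300 + (8*(-2) + 4) = 300 + (-16 + 4) = 300 - 12 = 288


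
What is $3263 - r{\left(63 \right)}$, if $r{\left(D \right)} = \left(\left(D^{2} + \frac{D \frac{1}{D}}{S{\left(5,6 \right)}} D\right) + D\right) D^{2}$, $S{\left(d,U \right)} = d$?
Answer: $- \frac{80248772}{5} \approx -1.605 \cdot 10^{7}$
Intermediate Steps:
$r{\left(D \right)} = D^{2} \left(D^{2} + \frac{6 D}{5}\right)$ ($r{\left(D \right)} = \left(\left(D^{2} + \frac{D \frac{1}{D}}{5} D\right) + D\right) D^{2} = \left(\left(D^{2} + 1 \cdot \frac{1}{5} D\right) + D\right) D^{2} = \left(\left(D^{2} + \frac{D}{5}\right) + D\right) D^{2} = \left(D^{2} + \frac{6 D}{5}\right) D^{2} = D^{2} \left(D^{2} + \frac{6 D}{5}\right)$)
$3263 - r{\left(63 \right)} = 3263 - 63^{3} \left(\frac{6}{5} + 63\right) = 3263 - 250047 \cdot \frac{321}{5} = 3263 - \frac{80265087}{5} = - \frac{80248772}{5}$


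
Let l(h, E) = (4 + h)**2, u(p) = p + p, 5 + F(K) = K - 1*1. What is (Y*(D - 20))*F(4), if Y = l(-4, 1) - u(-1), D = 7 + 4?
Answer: 36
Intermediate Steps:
D = 11
F(K) = -6 + K (F(K) = -5 + (K - 1*1) = -5 + (K - 1) = -5 + (-1 + K) = -6 + K)
u(p) = 2*p
Y = 2 (Y = (4 - 4)**2 - 2*(-1) = 0**2 - 1*(-2) = 0 + 2 = 2)
(Y*(D - 20))*F(4) = (2*(11 - 20))*(-6 + 4) = (2*(-9))*(-2) = -18*(-2) = 36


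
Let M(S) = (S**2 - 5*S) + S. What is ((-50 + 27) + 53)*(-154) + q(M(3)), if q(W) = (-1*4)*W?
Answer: -4608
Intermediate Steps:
M(S) = S**2 - 4*S
q(W) = -4*W
((-50 + 27) + 53)*(-154) + q(M(3)) = ((-50 + 27) + 53)*(-154) - 12*(-4 + 3) = (-23 + 53)*(-154) - 12*(-1) = 30*(-154) - 4*(-3) = -4620 + 12 = -4608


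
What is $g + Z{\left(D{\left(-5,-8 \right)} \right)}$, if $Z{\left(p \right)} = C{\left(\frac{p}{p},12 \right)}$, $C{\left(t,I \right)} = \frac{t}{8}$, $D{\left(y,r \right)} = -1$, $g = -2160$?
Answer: $- \frac{17279}{8} \approx -2159.9$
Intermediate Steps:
$C{\left(t,I \right)} = \frac{t}{8}$ ($C{\left(t,I \right)} = t \frac{1}{8} = \frac{t}{8}$)
$Z{\left(p \right)} = \frac{1}{8}$ ($Z{\left(p \right)} = \frac{p \frac{1}{p}}{8} = \frac{1}{8} \cdot 1 = \frac{1}{8}$)
$g + Z{\left(D{\left(-5,-8 \right)} \right)} = -2160 + \frac{1}{8} = - \frac{17279}{8}$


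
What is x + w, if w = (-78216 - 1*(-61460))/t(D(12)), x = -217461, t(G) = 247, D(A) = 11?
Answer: -53729623/247 ≈ -2.1753e+5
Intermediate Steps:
w = -16756/247 (w = (-78216 - 1*(-61460))/247 = (-78216 + 61460)*(1/247) = -16756*1/247 = -16756/247 ≈ -67.838)
x + w = -217461 - 16756/247 = -53729623/247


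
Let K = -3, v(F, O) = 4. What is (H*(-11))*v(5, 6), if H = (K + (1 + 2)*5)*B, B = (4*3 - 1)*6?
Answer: -34848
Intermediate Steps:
B = 66 (B = (12 - 1)*6 = 11*6 = 66)
H = 792 (H = (-3 + (1 + 2)*5)*66 = (-3 + 3*5)*66 = (-3 + 15)*66 = 12*66 = 792)
(H*(-11))*v(5, 6) = (792*(-11))*4 = -8712*4 = -34848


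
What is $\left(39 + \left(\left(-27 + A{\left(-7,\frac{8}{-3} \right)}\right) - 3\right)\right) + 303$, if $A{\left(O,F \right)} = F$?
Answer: $\frac{928}{3} \approx 309.33$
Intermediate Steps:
$\left(39 + \left(\left(-27 + A{\left(-7,\frac{8}{-3} \right)}\right) - 3\right)\right) + 303 = \left(39 - \left(30 + \frac{8}{3}\right)\right) + 303 = \left(39 + \left(\left(-27 + 8 \left(- \frac{1}{3}\right)\right) - 3\right)\right) + 303 = \left(39 - \frac{98}{3}\right) + 303 = \frac{19}{3} + 303 = \frac{928}{3}$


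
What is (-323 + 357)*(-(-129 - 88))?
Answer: 7378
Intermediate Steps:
(-323 + 357)*(-(-129 - 88)) = 34*(-1*(-217)) = 34*217 = 7378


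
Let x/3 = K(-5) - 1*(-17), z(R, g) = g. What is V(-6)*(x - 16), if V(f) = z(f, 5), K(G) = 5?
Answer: 250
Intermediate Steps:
V(f) = 5
x = 66 (x = 3*(5 - 1*(-17)) = 3*(5 + 17) = 3*22 = 66)
V(-6)*(x - 16) = 5*(66 - 16) = 5*50 = 250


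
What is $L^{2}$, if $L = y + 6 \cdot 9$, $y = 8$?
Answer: $3844$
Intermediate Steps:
$L = 62$ ($L = 8 + 6 \cdot 9 = 8 + 54 = 62$)
$L^{2} = 62^{2} = 3844$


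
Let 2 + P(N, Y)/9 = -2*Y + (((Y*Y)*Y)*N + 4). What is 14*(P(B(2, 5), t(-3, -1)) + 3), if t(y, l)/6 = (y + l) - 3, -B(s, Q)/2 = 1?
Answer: 18681054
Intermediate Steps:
B(s, Q) = -2 (B(s, Q) = -2*1 = -2)
t(y, l) = -18 + 6*l + 6*y (t(y, l) = 6*((y + l) - 3) = 6*((l + y) - 3) = 6*(-3 + l + y) = -18 + 6*l + 6*y)
P(N, Y) = 18 - 18*Y + 9*N*Y**3 (P(N, Y) = -18 + 9*(-2*Y + (((Y*Y)*Y)*N + 4)) = -18 + 9*(-2*Y + ((Y**2*Y)*N + 4)) = -18 + 9*(-2*Y + (Y**3*N + 4)) = -18 + 9*(-2*Y + (N*Y**3 + 4)) = -18 + 9*(-2*Y + (4 + N*Y**3)) = -18 + 9*(4 - 2*Y + N*Y**3) = -18 + (36 - 18*Y + 9*N*Y**3) = 18 - 18*Y + 9*N*Y**3)
14*(P(B(2, 5), t(-3, -1)) + 3) = 14*((18 - 18*(-18 + 6*(-1) + 6*(-3)) + 9*(-2)*(-18 + 6*(-1) + 6*(-3))**3) + 3) = 14*((18 - 18*(-18 - 6 - 18) + 9*(-2)*(-18 - 6 - 18)**3) + 3) = 14*((18 - 18*(-42) + 9*(-2)*(-42)**3) + 3) = 14*((18 + 756 + 9*(-2)*(-74088)) + 3) = 14*((18 + 756 + 1333584) + 3) = 14*(1334358 + 3) = 14*1334361 = 18681054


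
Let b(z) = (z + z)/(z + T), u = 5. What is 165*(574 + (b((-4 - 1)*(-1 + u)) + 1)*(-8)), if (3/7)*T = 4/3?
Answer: 1715010/19 ≈ 90264.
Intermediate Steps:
T = 28/9 (T = 7*(4/3)/3 = 7*(4*(⅓))/3 = (7/3)*(4/3) = 28/9 ≈ 3.1111)
b(z) = 2*z/(28/9 + z) (b(z) = (z + z)/(z + 28/9) = (2*z)/(28/9 + z) = 2*z/(28/9 + z))
165*(574 + (b((-4 - 1)*(-1 + u)) + 1)*(-8)) = 165*(574 + (18*((-4 - 1)*(-1 + 5))/(28 + 9*((-4 - 1)*(-1 + 5))) + 1)*(-8)) = 165*(574 + (18*(-5*4)/(28 + 9*(-5*4)) + 1)*(-8)) = 165*(574 + (18*(-20)/(28 + 9*(-20)) + 1)*(-8)) = 165*(574 + (18*(-20)/(28 - 180) + 1)*(-8)) = 165*(574 + (18*(-20)/(-152) + 1)*(-8)) = 165*(574 + (18*(-20)*(-1/152) + 1)*(-8)) = 165*(574 + (45/19 + 1)*(-8)) = 165*(574 + (64/19)*(-8)) = 165*(574 - 512/19) = 165*(10394/19) = 1715010/19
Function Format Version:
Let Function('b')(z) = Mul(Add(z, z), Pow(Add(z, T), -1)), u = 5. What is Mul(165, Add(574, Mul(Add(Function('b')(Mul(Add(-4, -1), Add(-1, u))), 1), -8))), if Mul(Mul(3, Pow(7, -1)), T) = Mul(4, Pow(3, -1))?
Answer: Rational(1715010, 19) ≈ 90264.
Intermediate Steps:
T = Rational(28, 9) (T = Mul(Rational(7, 3), Mul(4, Pow(3, -1))) = Mul(Rational(7, 3), Mul(4, Rational(1, 3))) = Mul(Rational(7, 3), Rational(4, 3)) = Rational(28, 9) ≈ 3.1111)
Function('b')(z) = Mul(2, z, Pow(Add(Rational(28, 9), z), -1)) (Function('b')(z) = Mul(Add(z, z), Pow(Add(z, Rational(28, 9)), -1)) = Mul(Mul(2, z), Pow(Add(Rational(28, 9), z), -1)) = Mul(2, z, Pow(Add(Rational(28, 9), z), -1)))
Mul(165, Add(574, Mul(Add(Function('b')(Mul(Add(-4, -1), Add(-1, u))), 1), -8))) = Mul(165, Add(574, Mul(Add(Mul(18, Mul(Add(-4, -1), Add(-1, 5)), Pow(Add(28, Mul(9, Mul(Add(-4, -1), Add(-1, 5)))), -1)), 1), -8))) = Mul(165, Add(574, Mul(Add(Mul(18, Mul(-5, 4), Pow(Add(28, Mul(9, Mul(-5, 4))), -1)), 1), -8))) = Mul(165, Add(574, Mul(Add(Mul(18, -20, Pow(Add(28, Mul(9, -20)), -1)), 1), -8))) = Mul(165, Add(574, Mul(Add(Mul(18, -20, Pow(Add(28, -180), -1)), 1), -8))) = Mul(165, Add(574, Mul(Add(Mul(18, -20, Pow(-152, -1)), 1), -8))) = Mul(165, Add(574, Mul(Add(Mul(18, -20, Rational(-1, 152)), 1), -8))) = Mul(165, Add(574, Mul(Add(Rational(45, 19), 1), -8))) = Mul(165, Add(574, Mul(Rational(64, 19), -8))) = Mul(165, Add(574, Rational(-512, 19))) = Mul(165, Rational(10394, 19)) = Rational(1715010, 19)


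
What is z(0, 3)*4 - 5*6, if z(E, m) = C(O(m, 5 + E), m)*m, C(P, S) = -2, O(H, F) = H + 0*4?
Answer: -54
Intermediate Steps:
O(H, F) = H (O(H, F) = H + 0 = H)
z(E, m) = -2*m
z(0, 3)*4 - 5*6 = -2*3*4 - 5*6 = -6*4 - 30 = -24 - 30 = -54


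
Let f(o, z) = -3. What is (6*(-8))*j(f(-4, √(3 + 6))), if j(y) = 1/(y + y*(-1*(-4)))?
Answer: 16/5 ≈ 3.2000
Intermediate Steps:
j(y) = 1/(5*y) (j(y) = 1/(y + y*4) = 1/(y + 4*y) = 1/(5*y))
(6*(-8))*j(f(-4, √(3 + 6))) = (6*(-8))*((⅕)/(-3)) = -48*(-1)/(5*3) = -48*(-1/15) = 16/5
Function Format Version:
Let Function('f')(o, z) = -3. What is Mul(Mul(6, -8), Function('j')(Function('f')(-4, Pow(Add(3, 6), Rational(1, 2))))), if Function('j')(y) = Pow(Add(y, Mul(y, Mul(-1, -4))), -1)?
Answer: Rational(16, 5) ≈ 3.2000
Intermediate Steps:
Function('j')(y) = Mul(Rational(1, 5), Pow(y, -1)) (Function('j')(y) = Pow(Add(y, Mul(y, 4)), -1) = Pow(Add(y, Mul(4, y)), -1) = Pow(Mul(5, y), -1) = Mul(Rational(1, 5), Pow(y, -1)))
Mul(Mul(6, -8), Function('j')(Function('f')(-4, Pow(Add(3, 6), Rational(1, 2))))) = Mul(Mul(6, -8), Mul(Rational(1, 5), Pow(-3, -1))) = Mul(-48, Mul(Rational(1, 5), Rational(-1, 3))) = Mul(-48, Rational(-1, 15)) = Rational(16, 5)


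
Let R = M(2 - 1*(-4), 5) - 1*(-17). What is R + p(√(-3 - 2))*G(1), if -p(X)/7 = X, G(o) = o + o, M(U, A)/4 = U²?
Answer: 161 - 14*I*√5 ≈ 161.0 - 31.305*I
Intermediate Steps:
M(U, A) = 4*U²
G(o) = 2*o
R = 161 (R = 4*(2 - 1*(-4))² - 1*(-17) = 4*(2 + 4)² + 17 = 4*6² + 17 = 4*36 + 17 = 144 + 17 = 161)
p(X) = -7*X
R + p(√(-3 - 2))*G(1) = 161 + (-7*√(-3 - 2))*(2*1) = 161 - 7*I*√5*2 = 161 - 14*I*√5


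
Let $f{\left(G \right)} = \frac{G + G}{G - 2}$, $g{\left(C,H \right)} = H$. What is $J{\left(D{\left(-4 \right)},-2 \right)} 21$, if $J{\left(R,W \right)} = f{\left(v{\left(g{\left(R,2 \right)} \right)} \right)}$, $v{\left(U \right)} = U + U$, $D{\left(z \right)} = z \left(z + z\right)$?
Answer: $84$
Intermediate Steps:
$D{\left(z \right)} = 2 z^{2}$ ($D{\left(z \right)} = z 2 z = 2 z^{2}$)
$v{\left(U \right)} = 2 U$
$f{\left(G \right)} = \frac{2 G}{-2 + G}$
$J{\left(R,W \right)} = 4$ ($J{\left(R,W \right)} = \frac{2 \cdot 2 \cdot 2}{-2 + 2 \cdot 2} = 2 \cdot 4 \frac{1}{-2 + 4} = 2 \cdot 4 \cdot \frac{1}{2} = 4$)
$J{\left(D{\left(-4 \right)},-2 \right)} 21 = 4 \cdot 21 = 84$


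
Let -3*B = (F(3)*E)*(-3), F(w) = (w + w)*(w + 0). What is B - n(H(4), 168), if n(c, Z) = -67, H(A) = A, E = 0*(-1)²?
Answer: 67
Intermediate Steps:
F(w) = 2*w² (F(w) = (2*w)*w = 2*w²)
E = 0 (E = 0*1 = 0)
B = 0 (B = -(2*3²)*0*(-3)/3 = -(2*9)*0*(-3)/3 = -18*0*(-3)/3 = -0*(-3) = -⅓*0 = 0)
B - n(H(4), 168) = 0 - 1*(-67) = 0 + 67 = 67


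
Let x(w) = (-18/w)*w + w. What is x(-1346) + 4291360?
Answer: 4289996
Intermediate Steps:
x(w) = -18 + w
x(-1346) + 4291360 = (-18 - 1346) + 4291360 = -1364 + 4291360 = 4289996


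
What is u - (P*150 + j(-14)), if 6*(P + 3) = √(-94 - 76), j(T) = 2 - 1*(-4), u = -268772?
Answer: -268328 - 25*I*√170 ≈ -2.6833e+5 - 325.96*I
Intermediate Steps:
j(T) = 6 (j(T) = 2 + 4 = 6)
P = -3 + I*√170/6 (P = -3 + √(-94 - 76)/6 = -3 + √(-170)/6 = -3 + (I*√170)/6 = -3 + I*√170/6 ≈ -3.0 + 2.1731*I)
u - (P*150 + j(-14)) = -268772 - ((-3 + I*√170/6)*150 + 6) = -268772 - ((-450 + 25*I*√170) + 6) = -268772 - (-444 + 25*I*√170) = -268772 + (444 - 25*I*√170) = -268328 - 25*I*√170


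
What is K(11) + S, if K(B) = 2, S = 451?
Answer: 453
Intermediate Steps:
K(11) + S = 2 + 451 = 453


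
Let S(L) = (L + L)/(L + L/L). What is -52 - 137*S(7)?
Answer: -1167/4 ≈ -291.75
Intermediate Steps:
S(L) = 2*L/(1 + L) (S(L) = (2*L)/(L + 1) = (2*L)/(1 + L) = 2*L/(1 + L))
-52 - 137*S(7) = -52 - 274*7/(1 + 7) = -52 - 274*7/8 = -52 - 137*7/4 = -52 - 959/4 = -1167/4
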